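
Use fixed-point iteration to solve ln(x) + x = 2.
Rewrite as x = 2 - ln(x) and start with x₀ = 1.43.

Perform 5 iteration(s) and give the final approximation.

Equation: ln(x) + x = 2
Fixed-point form: x = 2 - ln(x)
x₀ = 1.43

x_1 = g(1.430000) = 1.642326
x_2 = g(1.642326) = 1.503887
x_3 = g(1.503887) = 1.591947
x_4 = g(1.591947) = 1.535042
x_5 = g(1.535042) = 1.571442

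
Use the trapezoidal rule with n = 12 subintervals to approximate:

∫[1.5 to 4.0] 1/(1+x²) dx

f(x) = 1/(1+x²)
a = 1.5, b = 4.0, n = 12
h = (b - a)/n = 0.208333

Trapezoidal rule: (h/2)[f(x₀) + 2f(x₁) + 2f(x₂) + ... + f(xₙ)]

x_0 = 1.5000, f(x_0) = 0.307692, coefficient = 1
x_1 = 1.7083, f(x_1) = 0.255206, coefficient = 2
x_2 = 1.9167, f(x_2) = 0.213967, coefficient = 2
x_3 = 2.1250, f(x_3) = 0.181303, coefficient = 2
x_4 = 2.3333, f(x_4) = 0.155172, coefficient = 2
x_5 = 2.5417, f(x_5) = 0.134047, coefficient = 2
x_6 = 2.7500, f(x_6) = 0.116788, coefficient = 2
x_7 = 2.9583, f(x_7) = 0.102546, coefficient = 2
x_8 = 3.1667, f(x_8) = 0.090680, coefficient = 2
x_9 = 3.3750, f(x_9) = 0.080706, coefficient = 2
x_10 = 3.5833, f(x_10) = 0.072253, coefficient = 2
x_11 = 3.7917, f(x_11) = 0.065033, coefficient = 2
x_12 = 4.0000, f(x_12) = 0.058824, coefficient = 1

I ≈ (0.208333/2) × 3.301921 = 0.343950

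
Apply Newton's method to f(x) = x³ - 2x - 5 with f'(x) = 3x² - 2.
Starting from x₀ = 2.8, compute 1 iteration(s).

f(x) = x³ - 2x - 5
f'(x) = 3x² - 2
x₀ = 2.8

Newton-Raphson formula: x_{n+1} = x_n - f(x_n)/f'(x_n)

Iteration 1:
  f(2.800000) = 11.352000
  f'(2.800000) = 21.520000
  x_1 = 2.800000 - 11.352000/21.520000 = 2.272491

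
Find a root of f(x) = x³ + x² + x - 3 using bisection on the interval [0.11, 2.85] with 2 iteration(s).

f(x) = x³ + x² + x - 3
Initial interval: [0.11, 2.85]

Iteration 1:
  c_1 = (0.110000 + 2.850000)/2 = 1.480000
  f(c_1) = f(1.480000) = 3.912192
  f(a) × f(c) < 0, new interval: [0.110000, 1.480000]
Iteration 2:
  c_2 = (0.110000 + 1.480000)/2 = 0.795000
  f(c_2) = f(0.795000) = -1.070515
  f(a) × f(c) ≥ 0, new interval: [0.795000, 1.480000]

After 2 iteration(s), the approximation is c_2 = 0.795000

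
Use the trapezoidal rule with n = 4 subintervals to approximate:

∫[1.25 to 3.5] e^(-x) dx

f(x) = e^(-x)
a = 1.25, b = 3.5, n = 4
h = (b - a)/n = 0.562500

Trapezoidal rule: (h/2)[f(x₀) + 2f(x₁) + 2f(x₂) + ... + f(xₙ)]

x_0 = 1.2500, f(x_0) = 0.286505, coefficient = 1
x_1 = 1.8125, f(x_1) = 0.163246, coefficient = 2
x_2 = 2.3750, f(x_2) = 0.093014, coefficient = 2
x_3 = 2.9375, f(x_3) = 0.052998, coefficient = 2
x_4 = 3.5000, f(x_4) = 0.030197, coefficient = 1

I ≈ (0.562500/2) × 0.935218 = 0.263030
Exact value: 0.256307
Error: 0.006723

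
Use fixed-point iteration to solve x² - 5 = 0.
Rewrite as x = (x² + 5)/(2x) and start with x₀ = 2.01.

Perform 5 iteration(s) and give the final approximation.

Equation: x² - 5 = 0
Fixed-point form: x = (x² + 5)/(2x)
x₀ = 2.01

x_1 = g(2.010000) = 2.248781
x_2 = g(2.248781) = 2.236104
x_3 = g(2.236104) = 2.236068
x_4 = g(2.236068) = 2.236068
x_5 = g(2.236068) = 2.236068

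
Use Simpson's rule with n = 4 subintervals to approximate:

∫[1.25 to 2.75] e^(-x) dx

f(x) = e^(-x)
a = 1.25, b = 2.75, n = 4
h = (b - a)/n = 0.375000

Simpson's rule: (h/3)[f(x₀) + 4f(x₁) + 2f(x₂) + ... + f(xₙ)]

x_0 = 1.2500, f(x_0) = 0.286505, coefficient = 1
x_1 = 1.6250, f(x_1) = 0.196912, coefficient = 4
x_2 = 2.0000, f(x_2) = 0.135335, coefficient = 2
x_3 = 2.3750, f(x_3) = 0.093014, coefficient = 4
x_4 = 2.7500, f(x_4) = 0.063928, coefficient = 1

I ≈ (0.375000/3) × 1.780808 = 0.222601
Exact value: 0.222577
Error: 0.000024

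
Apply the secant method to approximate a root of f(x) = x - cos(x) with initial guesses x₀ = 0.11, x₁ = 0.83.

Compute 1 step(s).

f(x) = x - cos(x)
x₀ = 0.11, x₁ = 0.83

Secant formula: x_{n+1} = x_n - f(x_n)(x_n - x_{n-1})/(f(x_n) - f(x_{n-1}))

Iteration 1:
  f(0.110000) = -0.883956
  f(0.830000) = 0.155124
  x_2 = 0.830000 - 0.155124×(0.830000 - 0.110000)/(0.155124 - (-0.883956))
       = 0.722511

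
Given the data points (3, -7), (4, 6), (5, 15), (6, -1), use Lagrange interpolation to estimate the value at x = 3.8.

Lagrange interpolation formula:
P(x) = Σ yᵢ × Lᵢ(x)
where Lᵢ(x) = Π_{j≠i} (x - xⱼ)/(xᵢ - xⱼ)

L_0(3.8) = (3.8 - 4)/(3 - 4) × (3.8 - 5)/(3 - 5) × (3.8 - 6)/(3 - 6) = 0.088000
L_1(3.8) = (3.8 - 3)/(4 - 3) × (3.8 - 5)/(4 - 5) × (3.8 - 6)/(4 - 6) = 1.056000
L_2(3.8) = (3.8 - 3)/(5 - 3) × (3.8 - 4)/(5 - 4) × (3.8 - 6)/(5 - 6) = -0.176000
L_3(3.8) = (3.8 - 3)/(6 - 3) × (3.8 - 4)/(6 - 4) × (3.8 - 5)/(6 - 5) = 0.032000

P(3.8) = (-7)×L_0(3.8) + 6×L_1(3.8) + 15×L_2(3.8) + (-1)×L_3(3.8)
P(3.8) = 3.048000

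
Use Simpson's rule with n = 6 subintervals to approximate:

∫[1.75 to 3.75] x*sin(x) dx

f(x) = x*sin(x)
a = 1.75, b = 3.75, n = 6
h = (b - a)/n = 0.333333

Simpson's rule: (h/3)[f(x₀) + 4f(x₁) + 2f(x₂) + ... + f(xₙ)]

x_0 = 1.7500, f(x_0) = 1.721975, coefficient = 1
x_1 = 2.0833, f(x_1) = 1.815632, coefficient = 4
x_2 = 2.4167, f(x_2) = 1.602443, coefficient = 2
x_3 = 2.7500, f(x_3) = 1.049568, coefficient = 4
x_4 = 3.0833, f(x_4) = 0.179531, coefficient = 2
x_5 = 3.4167, f(x_5) = -0.928029, coefficient = 4
x_6 = 3.7500, f(x_6) = -2.143355, coefficient = 1

I ≈ (0.333333/3) × 10.891252 = 1.210139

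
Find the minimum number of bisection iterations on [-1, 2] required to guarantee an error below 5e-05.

We need (b-a)/2^n ≤ 5e-05
(2 - (-1))/2^n ≤ 5e-05
3/2^n ≤ 5e-05
2^n ≥ 60000
n ≥ log₂(60000) = 15.87
n ≥ 16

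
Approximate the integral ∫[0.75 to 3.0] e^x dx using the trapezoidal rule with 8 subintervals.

f(x) = e^x
a = 0.75, b = 3.0, n = 8
h = (b - a)/n = 0.281250

Trapezoidal rule: (h/2)[f(x₀) + 2f(x₁) + 2f(x₂) + ... + f(xₙ)]

x_0 = 0.7500, f(x_0) = 2.117000, coefficient = 1
x_1 = 1.0312, f(x_1) = 2.804569, coefficient = 2
x_2 = 1.3125, f(x_2) = 3.715451, coefficient = 2
x_3 = 1.5938, f(x_3) = 4.922173, coefficient = 2
x_4 = 1.8750, f(x_4) = 6.520819, coefficient = 2
x_5 = 2.1562, f(x_5) = 8.638682, coefficient = 2
x_6 = 2.4375, f(x_6) = 11.444394, coefficient = 2
x_7 = 2.7188, f(x_7) = 15.161359, coefficient = 2
x_8 = 3.0000, f(x_8) = 20.085537, coefficient = 1

I ≈ (0.281250/2) × 128.617429 = 18.086826
Exact value: 17.968537
Error: 0.118289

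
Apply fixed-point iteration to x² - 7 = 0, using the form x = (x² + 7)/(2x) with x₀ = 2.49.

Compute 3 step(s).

Equation: x² - 7 = 0
Fixed-point form: x = (x² + 7)/(2x)
x₀ = 2.49

x_1 = g(2.490000) = 2.650622
x_2 = g(2.650622) = 2.645756
x_3 = g(2.645756) = 2.645751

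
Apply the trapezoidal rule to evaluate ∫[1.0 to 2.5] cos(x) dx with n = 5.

f(x) = cos(x)
a = 1.0, b = 2.5, n = 5
h = (b - a)/n = 0.300000

Trapezoidal rule: (h/2)[f(x₀) + 2f(x₁) + 2f(x₂) + ... + f(xₙ)]

x_0 = 1.0000, f(x_0) = 0.540302, coefficient = 1
x_1 = 1.3000, f(x_1) = 0.267499, coefficient = 2
x_2 = 1.6000, f(x_2) = -0.029200, coefficient = 2
x_3 = 1.9000, f(x_3) = -0.323290, coefficient = 2
x_4 = 2.2000, f(x_4) = -0.588501, coefficient = 2
x_5 = 2.5000, f(x_5) = -0.801144, coefficient = 1

I ≈ (0.300000/2) × -1.607824 = -0.241174
Exact value: -0.242999
Error: 0.001825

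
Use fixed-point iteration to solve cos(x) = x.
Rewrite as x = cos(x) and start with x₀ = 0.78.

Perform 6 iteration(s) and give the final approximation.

Equation: cos(x) = x
Fixed-point form: x = cos(x)
x₀ = 0.78

x_1 = g(0.780000) = 0.710914
x_2 = g(0.710914) = 0.757766
x_3 = g(0.757766) = 0.726373
x_4 = g(0.726373) = 0.747588
x_5 = g(0.747588) = 0.733331
x_6 = g(0.733331) = 0.742949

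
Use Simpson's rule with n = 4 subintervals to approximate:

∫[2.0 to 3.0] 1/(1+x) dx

f(x) = 1/(1+x)
a = 2.0, b = 3.0, n = 4
h = (b - a)/n = 0.250000

Simpson's rule: (h/3)[f(x₀) + 4f(x₁) + 2f(x₂) + ... + f(xₙ)]

x_0 = 2.0000, f(x_0) = 0.333333, coefficient = 1
x_1 = 2.2500, f(x_1) = 0.307692, coefficient = 4
x_2 = 2.5000, f(x_2) = 0.285714, coefficient = 2
x_3 = 2.7500, f(x_3) = 0.266667, coefficient = 4
x_4 = 3.0000, f(x_4) = 0.250000, coefficient = 1

I ≈ (0.250000/3) × 3.452198 = 0.287683
Exact value: 0.287682
Error: 0.000001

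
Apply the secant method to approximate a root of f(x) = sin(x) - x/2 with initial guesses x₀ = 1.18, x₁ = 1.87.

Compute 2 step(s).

f(x) = sin(x) - x/2
x₀ = 1.18, x₁ = 1.87

Secant formula: x_{n+1} = x_n - f(x_n)(x_n - x_{n-1})/(f(x_n) - f(x_{n-1}))

Iteration 1:
  f(1.180000) = 0.334606
  f(1.870000) = 0.020572
  x_2 = 1.870000 - 0.020572×(1.870000 - 1.180000)/(0.020572 - 0.334606)
       = 1.915200
Iteration 2:
  f(1.870000) = 0.020572
  f(1.915200) = -0.016323
  x_3 = 1.915200 - (-0.016323)×(1.915200 - 1.870000)/(-0.016323 - 0.020572)
       = 1.895202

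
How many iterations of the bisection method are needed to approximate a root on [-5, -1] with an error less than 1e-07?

We need (b-a)/2^n ≤ 1e-07
(-1 - (-5))/2^n ≤ 1e-07
4/2^n ≤ 1e-07
2^n ≥ 40000000
n ≥ log₂(40000000) = 25.25
n ≥ 26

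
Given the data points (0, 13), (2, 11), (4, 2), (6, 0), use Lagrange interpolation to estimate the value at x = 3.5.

Lagrange interpolation formula:
P(x) = Σ yᵢ × Lᵢ(x)
where Lᵢ(x) = Π_{j≠i} (x - xⱼ)/(xᵢ - xⱼ)

L_0(3.5) = (3.5 - 2)/(0 - 2) × (3.5 - 4)/(0 - 4) × (3.5 - 6)/(0 - 6) = -0.039062
L_1(3.5) = (3.5 - 0)/(2 - 0) × (3.5 - 4)/(2 - 4) × (3.5 - 6)/(2 - 6) = 0.273438
L_2(3.5) = (3.5 - 0)/(4 - 0) × (3.5 - 2)/(4 - 2) × (3.5 - 6)/(4 - 6) = 0.820312
L_3(3.5) = (3.5 - 0)/(6 - 0) × (3.5 - 2)/(6 - 2) × (3.5 - 4)/(6 - 4) = -0.054688

P(3.5) = 13×L_0(3.5) + 11×L_1(3.5) + 2×L_2(3.5) + 0×L_3(3.5)
P(3.5) = 4.140625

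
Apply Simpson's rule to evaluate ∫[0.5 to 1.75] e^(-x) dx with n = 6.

f(x) = e^(-x)
a = 0.5, b = 1.75, n = 6
h = (b - a)/n = 0.208333

Simpson's rule: (h/3)[f(x₀) + 4f(x₁) + 2f(x₂) + ... + f(xₙ)]

x_0 = 0.5000, f(x_0) = 0.606531, coefficient = 1
x_1 = 0.7083, f(x_1) = 0.492464, coefficient = 4
x_2 = 0.9167, f(x_2) = 0.399850, coefficient = 2
x_3 = 1.1250, f(x_3) = 0.324652, coefficient = 4
x_4 = 1.3333, f(x_4) = 0.263597, coefficient = 2
x_5 = 1.5417, f(x_5) = 0.214024, coefficient = 4
x_6 = 1.7500, f(x_6) = 0.173774, coefficient = 1

I ≈ (0.208333/3) × 6.231762 = 0.432761
Exact value: 0.432757
Error: 0.000005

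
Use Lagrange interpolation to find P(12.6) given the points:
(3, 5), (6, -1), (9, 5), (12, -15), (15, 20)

Lagrange interpolation formula:
P(x) = Σ yᵢ × Lᵢ(x)
where Lᵢ(x) = Π_{j≠i} (x - xⱼ)/(xᵢ - xⱼ)

L_0(12.6) = (12.6 - 6)/(3 - 6) × (12.6 - 9)/(3 - 9) × (12.6 - 12)/(3 - 12) × (12.6 - 15)/(3 - 15) = -0.017600
L_1(12.6) = (12.6 - 3)/(6 - 3) × (12.6 - 9)/(6 - 9) × (12.6 - 12)/(6 - 12) × (12.6 - 15)/(6 - 15) = 0.102400
L_2(12.6) = (12.6 - 3)/(9 - 3) × (12.6 - 6)/(9 - 6) × (12.6 - 12)/(9 - 12) × (12.6 - 15)/(9 - 15) = -0.281600
L_3(12.6) = (12.6 - 3)/(12 - 3) × (12.6 - 6)/(12 - 6) × (12.6 - 9)/(12 - 9) × (12.6 - 15)/(12 - 15) = 1.126400
L_4(12.6) = (12.6 - 3)/(15 - 3) × (12.6 - 6)/(15 - 6) × (12.6 - 9)/(15 - 9) × (12.6 - 12)/(15 - 12) = 0.070400

P(12.6) = 5×L_0(12.6) + (-1)×L_1(12.6) + 5×L_2(12.6) + (-15)×L_3(12.6) + 20×L_4(12.6)
P(12.6) = -17.086400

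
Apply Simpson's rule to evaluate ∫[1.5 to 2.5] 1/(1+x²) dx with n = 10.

f(x) = 1/(1+x²)
a = 1.5, b = 2.5, n = 10
h = (b - a)/n = 0.100000

Simpson's rule: (h/3)[f(x₀) + 4f(x₁) + 2f(x₂) + ... + f(xₙ)]

x_0 = 1.5000, f(x_0) = 0.307692, coefficient = 1
x_1 = 1.6000, f(x_1) = 0.280899, coefficient = 4
x_2 = 1.7000, f(x_2) = 0.257069, coefficient = 2
x_3 = 1.8000, f(x_3) = 0.235849, coefficient = 4
x_4 = 1.9000, f(x_4) = 0.216920, coefficient = 2
x_5 = 2.0000, f(x_5) = 0.200000, coefficient = 4
x_6 = 2.1000, f(x_6) = 0.184843, coefficient = 2
x_7 = 2.2000, f(x_7) = 0.171233, coefficient = 4
x_8 = 2.3000, f(x_8) = 0.158983, coefficient = 2
x_9 = 2.4000, f(x_9) = 0.147929, coefficient = 4
x_10 = 2.5000, f(x_10) = 0.137931, coefficient = 1

I ≈ (0.100000/3) × 6.224892 = 0.207496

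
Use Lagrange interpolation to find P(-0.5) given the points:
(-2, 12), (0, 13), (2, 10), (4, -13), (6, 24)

Lagrange interpolation formula:
P(x) = Σ yᵢ × Lᵢ(x)
where Lᵢ(x) = Π_{j≠i} (x - xⱼ)/(xᵢ - xⱼ)

L_0(-0.5) = (-0.5 - 0)/(-2 - 0) × (-0.5 - 2)/(-2 - 2) × (-0.5 - 4)/(-2 - 4) × (-0.5 - 6)/(-2 - 6) = 0.095215
L_1(-0.5) = (-0.5 - (-2))/(0 - (-2)) × (-0.5 - 2)/(0 - 2) × (-0.5 - 4)/(0 - 4) × (-0.5 - 6)/(0 - 6) = 1.142578
L_2(-0.5) = (-0.5 - (-2))/(2 - (-2)) × (-0.5 - 0)/(2 - 0) × (-0.5 - 4)/(2 - 4) × (-0.5 - 6)/(2 - 6) = -0.342773
L_3(-0.5) = (-0.5 - (-2))/(4 - (-2)) × (-0.5 - 0)/(4 - 0) × (-0.5 - 2)/(4 - 2) × (-0.5 - 6)/(4 - 6) = 0.126953
L_4(-0.5) = (-0.5 - (-2))/(6 - (-2)) × (-0.5 - 0)/(6 - 0) × (-0.5 - 2)/(6 - 2) × (-0.5 - 4)/(6 - 4) = -0.021973

P(-0.5) = 12×L_0(-0.5) + 13×L_1(-0.5) + 10×L_2(-0.5) + (-13)×L_3(-0.5) + 24×L_4(-0.5)
P(-0.5) = 10.390625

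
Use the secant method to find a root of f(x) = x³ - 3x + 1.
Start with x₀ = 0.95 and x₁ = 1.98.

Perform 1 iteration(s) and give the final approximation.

f(x) = x³ - 3x + 1
x₀ = 0.95, x₁ = 1.98

Secant formula: x_{n+1} = x_n - f(x_n)(x_n - x_{n-1})/(f(x_n) - f(x_{n-1}))

Iteration 1:
  f(0.950000) = -0.992625
  f(1.980000) = 2.822392
  x_2 = 1.980000 - 2.822392×(1.980000 - 0.950000)/(2.822392 - (-0.992625))
       = 1.217995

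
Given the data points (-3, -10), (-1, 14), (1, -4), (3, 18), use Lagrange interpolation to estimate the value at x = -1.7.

Lagrange interpolation formula:
P(x) = Σ yᵢ × Lᵢ(x)
where Lᵢ(x) = Π_{j≠i} (x - xⱼ)/(xᵢ - xⱼ)

L_0(-1.7) = (-1.7 - (-1))/(-3 - (-1)) × (-1.7 - 1)/(-3 - 1) × (-1.7 - 3)/(-3 - 3) = 0.185062
L_1(-1.7) = (-1.7 - (-3))/(-1 - (-3)) × (-1.7 - 1)/(-1 - 1) × (-1.7 - 3)/(-1 - 3) = 1.031063
L_2(-1.7) = (-1.7 - (-3))/(1 - (-3)) × (-1.7 - (-1))/(1 - (-1)) × (-1.7 - 3)/(1 - 3) = -0.267313
L_3(-1.7) = (-1.7 - (-3))/(3 - (-3)) × (-1.7 - (-1))/(3 - (-1)) × (-1.7 - 1)/(3 - 1) = 0.051188

P(-1.7) = (-10)×L_0(-1.7) + 14×L_1(-1.7) + (-4)×L_2(-1.7) + 18×L_3(-1.7)
P(-1.7) = 14.574875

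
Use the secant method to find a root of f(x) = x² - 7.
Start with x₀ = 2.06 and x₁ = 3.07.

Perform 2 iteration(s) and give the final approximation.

f(x) = x² - 7
x₀ = 2.06, x₁ = 3.07

Secant formula: x_{n+1} = x_n - f(x_n)(x_n - x_{n-1})/(f(x_n) - f(x_{n-1}))

Iteration 1:
  f(2.060000) = -2.756400
  f(3.070000) = 2.424900
  x_2 = 3.070000 - 2.424900×(3.070000 - 2.060000)/(2.424900 - (-2.756400))
       = 2.597310
Iteration 2:
  f(3.070000) = 2.424900
  f(2.597310) = -0.253981
  x_3 = 2.597310 - (-0.253981)×(2.597310 - 3.070000)/(-0.253981 - 2.424900)
       = 2.642125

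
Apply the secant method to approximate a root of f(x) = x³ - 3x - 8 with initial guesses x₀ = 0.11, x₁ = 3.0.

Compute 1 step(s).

f(x) = x³ - 3x - 8
x₀ = 0.11, x₁ = 3.0

Secant formula: x_{n+1} = x_n - f(x_n)(x_n - x_{n-1})/(f(x_n) - f(x_{n-1}))

Iteration 1:
  f(0.110000) = -8.328669
  f(3.000000) = 10.000000
  x_2 = 3.000000 - 10.000000×(3.000000 - 0.110000)/(10.000000 - (-8.328669))
       = 1.423235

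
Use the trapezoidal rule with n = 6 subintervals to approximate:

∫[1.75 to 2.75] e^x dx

f(x) = e^x
a = 1.75, b = 2.75, n = 6
h = (b - a)/n = 0.166667

Trapezoidal rule: (h/2)[f(x₀) + 2f(x₁) + 2f(x₂) + ... + f(xₙ)]

x_0 = 1.7500, f(x_0) = 5.754603, coefficient = 1
x_1 = 1.9167, f(x_1) = 6.798260, coefficient = 2
x_2 = 2.0833, f(x_2) = 8.031195, coefficient = 2
x_3 = 2.2500, f(x_3) = 9.487736, coefficient = 2
x_4 = 2.4167, f(x_4) = 11.208436, coefficient = 2
x_5 = 2.5833, f(x_5) = 13.241202, coefficient = 2
x_6 = 2.7500, f(x_6) = 15.642632, coefficient = 1

I ≈ (0.166667/2) × 118.930891 = 9.910908
Exact value: 9.888029
Error: 0.022878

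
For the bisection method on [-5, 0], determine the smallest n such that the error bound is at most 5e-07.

We need (b-a)/2^n ≤ 5e-07
(0 - (-5))/2^n ≤ 5e-07
5/2^n ≤ 5e-07
2^n ≥ 10000000
n ≥ log₂(10000000) = 23.25
n ≥ 24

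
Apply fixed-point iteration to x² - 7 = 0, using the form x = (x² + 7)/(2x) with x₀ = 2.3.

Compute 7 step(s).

Equation: x² - 7 = 0
Fixed-point form: x = (x² + 7)/(2x)
x₀ = 2.3

x_1 = g(2.300000) = 2.671739
x_2 = g(2.671739) = 2.645878
x_3 = g(2.645878) = 2.645751
x_4 = g(2.645751) = 2.645751
x_5 = g(2.645751) = 2.645751
x_6 = g(2.645751) = 2.645751
x_7 = g(2.645751) = 2.645751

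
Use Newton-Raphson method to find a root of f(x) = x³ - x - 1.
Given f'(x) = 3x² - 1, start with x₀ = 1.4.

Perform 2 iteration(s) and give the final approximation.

f(x) = x³ - x - 1
f'(x) = 3x² - 1
x₀ = 1.4

Newton-Raphson formula: x_{n+1} = x_n - f(x_n)/f'(x_n)

Iteration 1:
  f(1.400000) = 0.344000
  f'(1.400000) = 4.880000
  x_1 = 1.400000 - 0.344000/4.880000 = 1.329508
Iteration 2:
  f(1.329508) = 0.020520
  f'(1.329508) = 4.302776
  x_2 = 1.329508 - 0.020520/4.302776 = 1.324739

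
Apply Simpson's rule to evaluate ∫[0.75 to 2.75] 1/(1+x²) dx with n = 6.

f(x) = 1/(1+x²)
a = 0.75, b = 2.75, n = 6
h = (b - a)/n = 0.333333

Simpson's rule: (h/3)[f(x₀) + 4f(x₁) + 2f(x₂) + ... + f(xₙ)]

x_0 = 0.7500, f(x_0) = 0.640000, coefficient = 1
x_1 = 1.0833, f(x_1) = 0.460064, coefficient = 4
x_2 = 1.4167, f(x_2) = 0.332564, coefficient = 2
x_3 = 1.7500, f(x_3) = 0.246154, coefficient = 4
x_4 = 2.0833, f(x_4) = 0.187256, coefficient = 2
x_5 = 2.4167, f(x_5) = 0.146193, coefficient = 4
x_6 = 2.7500, f(x_6) = 0.116788, coefficient = 1

I ≈ (0.333333/3) × 5.206070 = 0.578452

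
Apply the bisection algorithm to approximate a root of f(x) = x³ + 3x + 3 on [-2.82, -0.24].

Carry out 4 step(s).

f(x) = x³ + 3x + 3
Initial interval: [-2.82, -0.24]

Iteration 1:
  c_1 = (-2.820000 + (-0.240000))/2 = -1.530000
  f(c_1) = f(-1.530000) = -5.171577
  f(a) × f(c) ≥ 0, new interval: [-1.530000, -0.240000]
Iteration 2:
  c_2 = (-1.530000 + (-0.240000))/2 = -0.885000
  f(c_2) = f(-0.885000) = -0.348154
  f(a) × f(c) ≥ 0, new interval: [-0.885000, -0.240000]
Iteration 3:
  c_3 = (-0.885000 + (-0.240000))/2 = -0.562500
  f(c_3) = f(-0.562500) = 1.134521
  f(a) × f(c) < 0, new interval: [-0.885000, -0.562500]
Iteration 4:
  c_4 = (-0.885000 + (-0.562500))/2 = -0.723750
  f(c_4) = f(-0.723750) = 0.449640
  f(a) × f(c) < 0, new interval: [-0.885000, -0.723750]

After 4 iteration(s), the approximation is c_4 = -0.723750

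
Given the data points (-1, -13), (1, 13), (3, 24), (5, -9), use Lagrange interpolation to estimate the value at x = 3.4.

Lagrange interpolation formula:
P(x) = Σ yᵢ × Lᵢ(x)
where Lᵢ(x) = Π_{j≠i} (x - xⱼ)/(xᵢ - xⱼ)

L_0(3.4) = (3.4 - 1)/(-1 - 1) × (3.4 - 3)/(-1 - 3) × (3.4 - 5)/(-1 - 5) = 0.032000
L_1(3.4) = (3.4 - (-1))/(1 - (-1)) × (3.4 - 3)/(1 - 3) × (3.4 - 5)/(1 - 5) = -0.176000
L_2(3.4) = (3.4 - (-1))/(3 - (-1)) × (3.4 - 1)/(3 - 1) × (3.4 - 5)/(3 - 5) = 1.056000
L_3(3.4) = (3.4 - (-1))/(5 - (-1)) × (3.4 - 1)/(5 - 1) × (3.4 - 3)/(5 - 3) = 0.088000

P(3.4) = (-13)×L_0(3.4) + 13×L_1(3.4) + 24×L_2(3.4) + (-9)×L_3(3.4)
P(3.4) = 21.848000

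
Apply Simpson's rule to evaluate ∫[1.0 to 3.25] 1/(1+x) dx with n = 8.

f(x) = 1/(1+x)
a = 1.0, b = 3.25, n = 8
h = (b - a)/n = 0.281250

Simpson's rule: (h/3)[f(x₀) + 4f(x₁) + 2f(x₂) + ... + f(xₙ)]

x_0 = 1.0000, f(x_0) = 0.500000, coefficient = 1
x_1 = 1.2812, f(x_1) = 0.438356, coefficient = 4
x_2 = 1.5625, f(x_2) = 0.390244, coefficient = 2
x_3 = 1.8438, f(x_3) = 0.351648, coefficient = 4
x_4 = 2.1250, f(x_4) = 0.320000, coefficient = 2
x_5 = 2.4062, f(x_5) = 0.293578, coefficient = 4
x_6 = 2.6875, f(x_6) = 0.271186, coefficient = 2
x_7 = 2.9688, f(x_7) = 0.251969, coefficient = 4
x_8 = 3.2500, f(x_8) = 0.235294, coefficient = 1

I ≈ (0.281250/3) × 8.040359 = 0.753784
Exact value: 0.753772
Error: 0.000012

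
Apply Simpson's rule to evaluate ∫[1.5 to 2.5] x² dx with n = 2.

f(x) = x²
a = 1.5, b = 2.5, n = 2
h = (b - a)/n = 0.500000

Simpson's rule: (h/3)[f(x₀) + 4f(x₁) + 2f(x₂) + ... + f(xₙ)]

x_0 = 1.5000, f(x_0) = 2.250000, coefficient = 1
x_1 = 2.0000, f(x_1) = 4.000000, coefficient = 4
x_2 = 2.5000, f(x_2) = 6.250000, coefficient = 1

I ≈ (0.500000/3) × 24.500000 = 4.083333
Exact value: 4.083333
Error: 0.000000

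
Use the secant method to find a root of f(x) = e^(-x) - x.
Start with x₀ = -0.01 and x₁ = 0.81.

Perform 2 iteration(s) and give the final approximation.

f(x) = e^(-x) - x
x₀ = -0.01, x₁ = 0.81

Secant formula: x_{n+1} = x_n - f(x_n)(x_n - x_{n-1})/(f(x_n) - f(x_{n-1}))

Iteration 1:
  f(-0.010000) = 1.020050
  f(0.810000) = -0.365142
  x_2 = 0.810000 - (-0.365142)×(0.810000 - (-0.010000))/(-0.365142 - 1.020050)
       = 0.593845
Iteration 2:
  f(0.810000) = -0.365142
  f(0.593845) = -0.041645
  x_3 = 0.593845 - (-0.041645)×(0.593845 - 0.810000)/(-0.041645 - (-0.365142))
       = 0.566019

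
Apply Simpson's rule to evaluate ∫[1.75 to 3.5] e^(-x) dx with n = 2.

f(x) = e^(-x)
a = 1.75, b = 3.5, n = 2
h = (b - a)/n = 0.875000

Simpson's rule: (h/3)[f(x₀) + 4f(x₁) + 2f(x₂) + ... + f(xₙ)]

x_0 = 1.7500, f(x_0) = 0.173774, coefficient = 1
x_1 = 2.6250, f(x_1) = 0.072440, coefficient = 4
x_2 = 3.5000, f(x_2) = 0.030197, coefficient = 1

I ≈ (0.875000/3) × 0.493730 = 0.144005
Exact value: 0.143577
Error: 0.000428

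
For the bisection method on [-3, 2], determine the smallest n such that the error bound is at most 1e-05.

We need (b-a)/2^n ≤ 1e-05
(2 - (-3))/2^n ≤ 1e-05
5/2^n ≤ 1e-05
2^n ≥ 500000
n ≥ log₂(500000) = 18.93
n ≥ 19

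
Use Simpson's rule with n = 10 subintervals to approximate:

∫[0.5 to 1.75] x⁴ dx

f(x) = x⁴
a = 0.5, b = 1.75, n = 10
h = (b - a)/n = 0.125000

Simpson's rule: (h/3)[f(x₀) + 4f(x₁) + 2f(x₂) + ... + f(xₙ)]

x_0 = 0.5000, f(x_0) = 0.062500, coefficient = 1
x_1 = 0.6250, f(x_1) = 0.152588, coefficient = 4
x_2 = 0.7500, f(x_2) = 0.316406, coefficient = 2
x_3 = 0.8750, f(x_3) = 0.586182, coefficient = 4
x_4 = 1.0000, f(x_4) = 1.000000, coefficient = 2
x_5 = 1.1250, f(x_5) = 1.601807, coefficient = 4
x_6 = 1.2500, f(x_6) = 2.441406, coefficient = 2
x_7 = 1.3750, f(x_7) = 3.574463, coefficient = 4
x_8 = 1.5000, f(x_8) = 5.062500, coefficient = 2
x_9 = 1.6250, f(x_9) = 6.972900, coefficient = 4
x_10 = 1.7500, f(x_10) = 9.378906, coefficient = 1

I ≈ (0.125000/3) × 78.633789 = 3.276408
Exact value: 3.276367
Error: 0.000041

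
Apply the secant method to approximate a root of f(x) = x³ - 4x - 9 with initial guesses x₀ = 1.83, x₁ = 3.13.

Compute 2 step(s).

f(x) = x³ - 4x - 9
x₀ = 1.83, x₁ = 3.13

Secant formula: x_{n+1} = x_n - f(x_n)(x_n - x_{n-1})/(f(x_n) - f(x_{n-1}))

Iteration 1:
  f(1.830000) = -10.191513
  f(3.130000) = 9.144297
  x_2 = 3.130000 - 9.144297×(3.130000 - 1.830000)/(9.144297 - (-10.191513))
       = 2.515204
Iteration 2:
  f(3.130000) = 9.144297
  f(2.515204) = -3.149010
  x_3 = 2.515204 - (-3.149010)×(2.515204 - 3.130000)/(-3.149010 - 9.144297)
       = 2.672688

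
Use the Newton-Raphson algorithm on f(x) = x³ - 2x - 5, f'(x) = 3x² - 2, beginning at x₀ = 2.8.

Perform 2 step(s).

f(x) = x³ - 2x - 5
f'(x) = 3x² - 2
x₀ = 2.8

Newton-Raphson formula: x_{n+1} = x_n - f(x_n)/f'(x_n)

Iteration 1:
  f(2.800000) = 11.352000
  f'(2.800000) = 21.520000
  x_1 = 2.800000 - 11.352000/21.520000 = 2.272491
Iteration 2:
  f(2.272491) = 2.190647
  f'(2.272491) = 13.492642
  x_2 = 2.272491 - 2.190647/13.492642 = 2.110132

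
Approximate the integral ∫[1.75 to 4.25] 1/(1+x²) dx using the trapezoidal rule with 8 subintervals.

f(x) = 1/(1+x²)
a = 1.75, b = 4.25, n = 8
h = (b - a)/n = 0.312500

Trapezoidal rule: (h/2)[f(x₀) + 2f(x₁) + 2f(x₂) + ... + f(xₙ)]

x_0 = 1.7500, f(x_0) = 0.246154, coefficient = 1
x_1 = 2.0625, f(x_1) = 0.190335, coefficient = 2
x_2 = 2.3750, f(x_2) = 0.150588, coefficient = 2
x_3 = 2.6875, f(x_3) = 0.121615, coefficient = 2
x_4 = 3.0000, f(x_4) = 0.100000, coefficient = 2
x_5 = 3.3125, f(x_5) = 0.083524, coefficient = 2
x_6 = 3.6250, f(x_6) = 0.070718, coefficient = 2
x_7 = 3.9375, f(x_7) = 0.060592, coefficient = 2
x_8 = 4.2500, f(x_8) = 0.052459, coefficient = 1

I ≈ (0.312500/2) × 1.853356 = 0.289587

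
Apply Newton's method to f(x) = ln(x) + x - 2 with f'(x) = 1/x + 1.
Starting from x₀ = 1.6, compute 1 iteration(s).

f(x) = ln(x) + x - 2
f'(x) = 1/x + 1
x₀ = 1.6

Newton-Raphson formula: x_{n+1} = x_n - f(x_n)/f'(x_n)

Iteration 1:
  f(1.600000) = 0.070004
  f'(1.600000) = 1.625000
  x_1 = 1.600000 - 0.070004/1.625000 = 1.556921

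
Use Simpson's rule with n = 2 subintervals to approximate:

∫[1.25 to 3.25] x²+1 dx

f(x) = x²+1
a = 1.25, b = 3.25, n = 2
h = (b - a)/n = 1.000000

Simpson's rule: (h/3)[f(x₀) + 4f(x₁) + 2f(x₂) + ... + f(xₙ)]

x_0 = 1.2500, f(x_0) = 2.562500, coefficient = 1
x_1 = 2.2500, f(x_1) = 6.062500, coefficient = 4
x_2 = 3.2500, f(x_2) = 11.562500, coefficient = 1

I ≈ (1.000000/3) × 38.375000 = 12.791667
Exact value: 12.791667
Error: 0.000000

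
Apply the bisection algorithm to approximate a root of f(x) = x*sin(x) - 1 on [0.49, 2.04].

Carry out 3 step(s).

f(x) = x*sin(x) - 1
Initial interval: [0.49, 2.04]

Iteration 1:
  c_1 = (0.490000 + 2.040000)/2 = 1.265000
  f(c_1) = f(1.265000) = 0.206314
  f(a) × f(c) < 0, new interval: [0.490000, 1.265000]
Iteration 2:
  c_2 = (0.490000 + 1.265000)/2 = 0.877500
  f(c_2) = f(0.877500) = -0.325076
  f(a) × f(c) ≥ 0, new interval: [0.877500, 1.265000]
Iteration 3:
  c_3 = (0.877500 + 1.265000)/2 = 1.071250
  f(c_3) = f(1.071250) = -0.059657
  f(a) × f(c) ≥ 0, new interval: [1.071250, 1.265000]

After 3 iteration(s), the approximation is c_3 = 1.071250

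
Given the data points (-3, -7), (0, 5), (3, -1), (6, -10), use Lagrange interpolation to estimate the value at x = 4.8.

Lagrange interpolation formula:
P(x) = Σ yᵢ × Lᵢ(x)
where Lᵢ(x) = Π_{j≠i} (x - xⱼ)/(xᵢ - xⱼ)

L_0(4.8) = (4.8 - 0)/(-3 - 0) × (4.8 - 3)/(-3 - 3) × (4.8 - 6)/(-3 - 6) = 0.064000
L_1(4.8) = (4.8 - (-3))/(0 - (-3)) × (4.8 - 3)/(0 - 3) × (4.8 - 6)/(0 - 6) = -0.312000
L_2(4.8) = (4.8 - (-3))/(3 - (-3)) × (4.8 - 0)/(3 - 0) × (4.8 - 6)/(3 - 6) = 0.832000
L_3(4.8) = (4.8 - (-3))/(6 - (-3)) × (4.8 - 0)/(6 - 0) × (4.8 - 3)/(6 - 3) = 0.416000

P(4.8) = (-7)×L_0(4.8) + 5×L_1(4.8) + (-1)×L_2(4.8) + (-10)×L_3(4.8)
P(4.8) = -7.000000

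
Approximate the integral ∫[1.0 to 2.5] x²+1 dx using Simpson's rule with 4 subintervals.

f(x) = x²+1
a = 1.0, b = 2.5, n = 4
h = (b - a)/n = 0.375000

Simpson's rule: (h/3)[f(x₀) + 4f(x₁) + 2f(x₂) + ... + f(xₙ)]

x_0 = 1.0000, f(x_0) = 2.000000, coefficient = 1
x_1 = 1.3750, f(x_1) = 2.890625, coefficient = 4
x_2 = 1.7500, f(x_2) = 4.062500, coefficient = 2
x_3 = 2.1250, f(x_3) = 5.515625, coefficient = 4
x_4 = 2.5000, f(x_4) = 7.250000, coefficient = 1

I ≈ (0.375000/3) × 51.000000 = 6.375000
Exact value: 6.375000
Error: 0.000000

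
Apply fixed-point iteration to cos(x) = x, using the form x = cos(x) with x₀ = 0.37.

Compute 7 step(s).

Equation: cos(x) = x
Fixed-point form: x = cos(x)
x₀ = 0.37

x_1 = g(0.370000) = 0.932327
x_2 = g(0.932327) = 0.595967
x_3 = g(0.595967) = 0.827606
x_4 = g(0.827606) = 0.676640
x_5 = g(0.676640) = 0.779681
x_6 = g(0.779681) = 0.711138
x_7 = g(0.711138) = 0.757620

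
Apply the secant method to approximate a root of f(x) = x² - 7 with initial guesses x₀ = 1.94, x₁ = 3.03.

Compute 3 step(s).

f(x) = x² - 7
x₀ = 1.94, x₁ = 3.03

Secant formula: x_{n+1} = x_n - f(x_n)(x_n - x_{n-1})/(f(x_n) - f(x_{n-1}))

Iteration 1:
  f(1.940000) = -3.236400
  f(3.030000) = 2.180900
  x_2 = 3.030000 - 2.180900×(3.030000 - 1.940000)/(2.180900 - (-3.236400))
       = 2.591187
Iteration 2:
  f(3.030000) = 2.180900
  f(2.591187) = -0.285749
  x_3 = 2.591187 - (-0.285749)×(2.591187 - 3.030000)/(-0.285749 - 2.180900)
       = 2.642021
Iteration 3:
  f(2.591187) = -0.285749
  f(2.642021) = -0.019723
  x_4 = 2.642021 - (-0.019723)×(2.642021 - 2.591187)/(-0.019723 - (-0.285749))
       = 2.645790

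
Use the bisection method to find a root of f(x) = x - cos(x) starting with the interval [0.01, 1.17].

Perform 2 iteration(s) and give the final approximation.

f(x) = x - cos(x)
Initial interval: [0.01, 1.17]

Iteration 1:
  c_1 = (0.010000 + 1.170000)/2 = 0.590000
  f(c_1) = f(0.590000) = -0.240941
  f(a) × f(c) ≥ 0, new interval: [0.590000, 1.170000]
Iteration 2:
  c_2 = (0.590000 + 1.170000)/2 = 0.880000
  f(c_2) = f(0.880000) = 0.242849
  f(a) × f(c) < 0, new interval: [0.590000, 0.880000]

After 2 iteration(s), the approximation is c_2 = 0.880000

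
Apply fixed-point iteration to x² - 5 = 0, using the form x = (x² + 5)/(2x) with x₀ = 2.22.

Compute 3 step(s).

Equation: x² - 5 = 0
Fixed-point form: x = (x² + 5)/(2x)
x₀ = 2.22

x_1 = g(2.220000) = 2.236126
x_2 = g(2.236126) = 2.236068
x_3 = g(2.236068) = 2.236068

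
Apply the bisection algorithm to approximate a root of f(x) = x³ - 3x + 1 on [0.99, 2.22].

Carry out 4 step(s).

f(x) = x³ - 3x + 1
Initial interval: [0.99, 2.22]

Iteration 1:
  c_1 = (0.990000 + 2.220000)/2 = 1.605000
  f(c_1) = f(1.605000) = 0.319520
  f(a) × f(c) < 0, new interval: [0.990000, 1.605000]
Iteration 2:
  c_2 = (0.990000 + 1.605000)/2 = 1.297500
  f(c_2) = f(1.297500) = -0.708151
  f(a) × f(c) ≥ 0, new interval: [1.297500, 1.605000]
Iteration 3:
  c_3 = (1.297500 + 1.605000)/2 = 1.451250
  f(c_3) = f(1.451250) = -0.297234
  f(a) × f(c) ≥ 0, new interval: [1.451250, 1.605000]
Iteration 4:
  c_4 = (1.451250 + 1.605000)/2 = 1.528125
  f(c_4) = f(1.528125) = -0.015949
  f(a) × f(c) ≥ 0, new interval: [1.528125, 1.605000]

After 4 iteration(s), the approximation is c_4 = 1.528125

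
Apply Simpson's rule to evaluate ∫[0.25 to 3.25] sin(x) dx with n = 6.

f(x) = sin(x)
a = 0.25, b = 3.25, n = 6
h = (b - a)/n = 0.500000

Simpson's rule: (h/3)[f(x₀) + 4f(x₁) + 2f(x₂) + ... + f(xₙ)]

x_0 = 0.2500, f(x_0) = 0.247404, coefficient = 1
x_1 = 0.7500, f(x_1) = 0.681639, coefficient = 4
x_2 = 1.2500, f(x_2) = 0.948985, coefficient = 2
x_3 = 1.7500, f(x_3) = 0.983986, coefficient = 4
x_4 = 2.2500, f(x_4) = 0.778073, coefficient = 2
x_5 = 2.7500, f(x_5) = 0.381661, coefficient = 4
x_6 = 3.2500, f(x_6) = -0.108195, coefficient = 1

I ≈ (0.500000/3) × 11.782467 = 1.963745
Exact value: 1.963042
Error: 0.000702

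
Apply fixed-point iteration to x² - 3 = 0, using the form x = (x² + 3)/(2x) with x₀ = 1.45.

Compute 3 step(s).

Equation: x² - 3 = 0
Fixed-point form: x = (x² + 3)/(2x)
x₀ = 1.45

x_1 = g(1.450000) = 1.759483
x_2 = g(1.759483) = 1.732265
x_3 = g(1.732265) = 1.732051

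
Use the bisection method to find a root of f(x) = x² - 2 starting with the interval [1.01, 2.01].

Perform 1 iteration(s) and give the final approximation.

f(x) = x² - 2
Initial interval: [1.01, 2.01]

Iteration 1:
  c_1 = (1.010000 + 2.010000)/2 = 1.510000
  f(c_1) = f(1.510000) = 0.280100
  f(a) × f(c) < 0, new interval: [1.010000, 1.510000]

After 1 iteration(s), the approximation is c_1 = 1.510000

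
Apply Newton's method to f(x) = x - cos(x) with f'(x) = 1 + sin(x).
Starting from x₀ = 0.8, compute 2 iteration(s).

f(x) = x - cos(x)
f'(x) = 1 + sin(x)
x₀ = 0.8

Newton-Raphson formula: x_{n+1} = x_n - f(x_n)/f'(x_n)

Iteration 1:
  f(0.800000) = 0.103293
  f'(0.800000) = 1.717356
  x_1 = 0.800000 - 0.103293/1.717356 = 0.739853
Iteration 2:
  f(0.739853) = 0.001286
  f'(0.739853) = 1.674180
  x_2 = 0.739853 - 0.001286/1.674180 = 0.739085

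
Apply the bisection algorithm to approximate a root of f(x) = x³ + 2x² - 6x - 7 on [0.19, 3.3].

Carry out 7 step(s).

f(x) = x³ + 2x² - 6x - 7
Initial interval: [0.19, 3.3]

Iteration 1:
  c_1 = (0.190000 + 3.300000)/2 = 1.745000
  f(c_1) = f(1.745000) = -6.066381
  f(a) × f(c) ≥ 0, new interval: [1.745000, 3.300000]
Iteration 2:
  c_2 = (1.745000 + 3.300000)/2 = 2.522500
  f(c_2) = f(2.522500) = 6.641696
  f(a) × f(c) < 0, new interval: [1.745000, 2.522500]
Iteration 3:
  c_3 = (1.745000 + 2.522500)/2 = 2.133750
  f(c_3) = f(2.133750) = -0.981995
  f(a) × f(c) ≥ 0, new interval: [2.133750, 2.522500]
Iteration 4:
  c_4 = (2.133750 + 2.522500)/2 = 2.328125
  f(c_4) = f(2.328125) = 2.490406
  f(a) × f(c) < 0, new interval: [2.133750, 2.328125]
Iteration 5:
  c_5 = (2.133750 + 2.328125)/2 = 2.230938
  f(c_5) = f(2.230938) = 0.672098
  f(a) × f(c) < 0, new interval: [2.133750, 2.230938]
Iteration 6:
  c_6 = (2.133750 + 2.230938)/2 = 2.182344
  f(c_6) = f(2.182344) = -0.175131
  f(a) × f(c) ≥ 0, new interval: [2.182344, 2.230938]
Iteration 7:
  c_7 = (2.182344 + 2.230938)/2 = 2.206641
  f(c_7) = f(2.206641) = 0.243395
  f(a) × f(c) < 0, new interval: [2.182344, 2.206641]

After 7 iteration(s), the approximation is c_7 = 2.206641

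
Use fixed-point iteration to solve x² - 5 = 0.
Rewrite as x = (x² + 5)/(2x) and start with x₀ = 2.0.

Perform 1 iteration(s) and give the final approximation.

Equation: x² - 5 = 0
Fixed-point form: x = (x² + 5)/(2x)
x₀ = 2.0

x_1 = g(2.000000) = 2.250000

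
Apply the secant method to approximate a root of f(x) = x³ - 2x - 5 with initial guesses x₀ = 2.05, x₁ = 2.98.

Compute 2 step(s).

f(x) = x³ - 2x - 5
x₀ = 2.05, x₁ = 2.98

Secant formula: x_{n+1} = x_n - f(x_n)(x_n - x_{n-1})/(f(x_n) - f(x_{n-1}))

Iteration 1:
  f(2.050000) = -0.484875
  f(2.980000) = 15.503592
  x_2 = 2.980000 - 15.503592×(2.980000 - 2.050000)/(15.503592 - (-0.484875))
       = 2.078204
Iteration 2:
  f(2.980000) = 15.503592
  f(2.078204) = -0.180790
  x_3 = 2.078204 - (-0.180790)×(2.078204 - 2.980000)/(-0.180790 - 15.503592)
       = 2.088598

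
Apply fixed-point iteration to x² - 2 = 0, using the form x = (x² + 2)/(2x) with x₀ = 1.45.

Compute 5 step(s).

Equation: x² - 2 = 0
Fixed-point form: x = (x² + 2)/(2x)
x₀ = 1.45

x_1 = g(1.450000) = 1.414655
x_2 = g(1.414655) = 1.414214
x_3 = g(1.414214) = 1.414214
x_4 = g(1.414214) = 1.414214
x_5 = g(1.414214) = 1.414214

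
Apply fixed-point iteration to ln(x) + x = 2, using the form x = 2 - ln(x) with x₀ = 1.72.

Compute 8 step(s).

Equation: ln(x) + x = 2
Fixed-point form: x = 2 - ln(x)
x₀ = 1.72

x_1 = g(1.720000) = 1.457676
x_2 = g(1.457676) = 1.623157
x_3 = g(1.623157) = 1.515627
x_4 = g(1.515627) = 1.584171
x_5 = g(1.584171) = 1.539939
x_6 = g(1.539939) = 1.568257
x_7 = g(1.568257) = 1.550035
x_8 = g(1.550035) = 1.561722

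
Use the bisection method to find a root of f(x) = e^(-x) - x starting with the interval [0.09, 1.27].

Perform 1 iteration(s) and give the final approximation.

f(x) = e^(-x) - x
Initial interval: [0.09, 1.27]

Iteration 1:
  c_1 = (0.090000 + 1.270000)/2 = 0.680000
  f(c_1) = f(0.680000) = -0.173383
  f(a) × f(c) < 0, new interval: [0.090000, 0.680000]

After 1 iteration(s), the approximation is c_1 = 0.680000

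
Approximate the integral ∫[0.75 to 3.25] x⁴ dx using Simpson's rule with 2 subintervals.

f(x) = x⁴
a = 0.75, b = 3.25, n = 2
h = (b - a)/n = 1.250000

Simpson's rule: (h/3)[f(x₀) + 4f(x₁) + 2f(x₂) + ... + f(xₙ)]

x_0 = 0.7500, f(x_0) = 0.316406, coefficient = 1
x_1 = 2.0000, f(x_1) = 16.000000, coefficient = 4
x_2 = 3.2500, f(x_2) = 111.566406, coefficient = 1

I ≈ (1.250000/3) × 175.882812 = 73.284505
Exact value: 72.470703
Error: 0.813802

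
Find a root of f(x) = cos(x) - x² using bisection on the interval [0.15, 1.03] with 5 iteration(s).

f(x) = cos(x) - x²
Initial interval: [0.15, 1.03]

Iteration 1:
  c_1 = (0.150000 + 1.030000)/2 = 0.590000
  f(c_1) = f(0.590000) = 0.482841
  f(a) × f(c) ≥ 0, new interval: [0.590000, 1.030000]
Iteration 2:
  c_2 = (0.590000 + 1.030000)/2 = 0.810000
  f(c_2) = f(0.810000) = 0.033398
  f(a) × f(c) ≥ 0, new interval: [0.810000, 1.030000]
Iteration 3:
  c_3 = (0.810000 + 1.030000)/2 = 0.920000
  f(c_3) = f(0.920000) = -0.240580
  f(a) × f(c) < 0, new interval: [0.810000, 0.920000]
Iteration 4:
  c_4 = (0.810000 + 0.920000)/2 = 0.865000
  f(c_4) = f(0.865000) = -0.099585
  f(a) × f(c) < 0, new interval: [0.810000, 0.865000]
Iteration 5:
  c_5 = (0.810000 + 0.865000)/2 = 0.837500
  f(c_5) = f(0.837500) = -0.032084
  f(a) × f(c) < 0, new interval: [0.810000, 0.837500]

After 5 iteration(s), the approximation is c_5 = 0.837500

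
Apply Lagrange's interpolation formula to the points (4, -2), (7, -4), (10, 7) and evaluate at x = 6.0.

Lagrange interpolation formula:
P(x) = Σ yᵢ × Lᵢ(x)
where Lᵢ(x) = Π_{j≠i} (x - xⱼ)/(xᵢ - xⱼ)

L_0(6.0) = (6.0 - 7)/(4 - 7) × (6.0 - 10)/(4 - 10) = 0.222222
L_1(6.0) = (6.0 - 4)/(7 - 4) × (6.0 - 10)/(7 - 10) = 0.888889
L_2(6.0) = (6.0 - 4)/(10 - 4) × (6.0 - 7)/(10 - 7) = -0.111111

P(6.0) = (-2)×L_0(6.0) + (-4)×L_1(6.0) + 7×L_2(6.0)
P(6.0) = -4.777778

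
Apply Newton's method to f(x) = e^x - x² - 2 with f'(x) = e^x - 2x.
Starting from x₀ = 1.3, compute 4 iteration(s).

f(x) = e^x - x² - 2
f'(x) = e^x - 2x
x₀ = 1.3

Newton-Raphson formula: x_{n+1} = x_n - f(x_n)/f'(x_n)

Iteration 1:
  f(1.300000) = -0.020703
  f'(1.300000) = 1.069297
  x_1 = 1.300000 - (-0.020703)/1.069297 = 1.319362
Iteration 2:
  f(1.319362) = 0.000317
  f'(1.319362) = 1.102309
  x_2 = 1.319362 - 0.000317/1.102309 = 1.319074
Iteration 3:
  f(1.319074) = 0.000000
  f'(1.319074) = 1.101808
  x_3 = 1.319074 - 0.000000/1.101808 = 1.319074
Iteration 4:
  f(1.319074) = 0.000000
  f'(1.319074) = 1.101808
  x_4 = 1.319074 - 0.000000/1.101808 = 1.319074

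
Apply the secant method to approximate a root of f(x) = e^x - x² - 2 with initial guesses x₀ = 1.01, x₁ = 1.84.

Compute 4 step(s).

f(x) = e^x - x² - 2
x₀ = 1.01, x₁ = 1.84

Secant formula: x_{n+1} = x_n - f(x_n)(x_n - x_{n-1})/(f(x_n) - f(x_{n-1}))

Iteration 1:
  f(1.010000) = -0.274499
  f(1.840000) = 0.910938
  x_2 = 1.840000 - 0.910938×(1.840000 - 1.010000)/(0.910938 - (-0.274499))
       = 1.202194
Iteration 2:
  f(1.840000) = 0.910938
  f(1.202194) = -0.117861
  x_3 = 1.202194 - (-0.117861)×(1.202194 - 1.840000)/(-0.117861 - 0.910938)
       = 1.275262
Iteration 3:
  f(1.202194) = -0.117861
  f(1.275262) = -0.046654
  x_4 = 1.275262 - (-0.046654)×(1.275262 - 1.202194)/(-0.046654 - (-0.117861))
       = 1.323135
Iteration 4:
  f(1.275262) = -0.046654
  f(1.323135) = 0.004489
  x_5 = 1.323135 - 0.004489×(1.323135 - 1.275262)/(0.004489 - (-0.046654))
       = 1.318933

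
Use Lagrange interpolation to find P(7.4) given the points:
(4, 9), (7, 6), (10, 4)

Lagrange interpolation formula:
P(x) = Σ yᵢ × Lᵢ(x)
where Lᵢ(x) = Π_{j≠i} (x - xⱼ)/(xᵢ - xⱼ)

L_0(7.4) = (7.4 - 7)/(4 - 7) × (7.4 - 10)/(4 - 10) = -0.057778
L_1(7.4) = (7.4 - 4)/(7 - 4) × (7.4 - 10)/(7 - 10) = 0.982222
L_2(7.4) = (7.4 - 4)/(10 - 4) × (7.4 - 7)/(10 - 7) = 0.075556

P(7.4) = 9×L_0(7.4) + 6×L_1(7.4) + 4×L_2(7.4)
P(7.4) = 5.675556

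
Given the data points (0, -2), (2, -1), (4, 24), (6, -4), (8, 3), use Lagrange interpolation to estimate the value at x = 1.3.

Lagrange interpolation formula:
P(x) = Σ yᵢ × Lᵢ(x)
where Lᵢ(x) = Π_{j≠i} (x - xⱼ)/(xᵢ - xⱼ)

L_0(1.3) = (1.3 - 2)/(0 - 2) × (1.3 - 4)/(0 - 4) × (1.3 - 6)/(0 - 6) × (1.3 - 8)/(0 - 8) = 0.154990
L_1(1.3) = (1.3 - 0)/(2 - 0) × (1.3 - 4)/(2 - 4) × (1.3 - 6)/(2 - 6) × (1.3 - 8)/(2 - 8) = 1.151353
L_2(1.3) = (1.3 - 0)/(4 - 0) × (1.3 - 2)/(4 - 2) × (1.3 - 6)/(4 - 6) × (1.3 - 8)/(4 - 8) = -0.447748
L_3(1.3) = (1.3 - 0)/(6 - 0) × (1.3 - 2)/(6 - 2) × (1.3 - 4)/(6 - 4) × (1.3 - 8)/(6 - 8) = 0.171478
L_4(1.3) = (1.3 - 0)/(8 - 0) × (1.3 - 2)/(8 - 2) × (1.3 - 4)/(8 - 4) × (1.3 - 6)/(8 - 6) = -0.030073

P(1.3) = (-2)×L_0(1.3) + (-1)×L_1(1.3) + 24×L_2(1.3) + (-4)×L_3(1.3) + 3×L_4(1.3)
P(1.3) = -12.983426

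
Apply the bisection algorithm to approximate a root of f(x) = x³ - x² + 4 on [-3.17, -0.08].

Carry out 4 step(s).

f(x) = x³ - x² + 4
Initial interval: [-3.17, -0.08]

Iteration 1:
  c_1 = (-3.170000 + (-0.080000))/2 = -1.625000
  f(c_1) = f(-1.625000) = -2.931641
  f(a) × f(c) ≥ 0, new interval: [-1.625000, -0.080000]
Iteration 2:
  c_2 = (-1.625000 + (-0.080000))/2 = -0.852500
  f(c_2) = f(-0.852500) = 2.653684
  f(a) × f(c) < 0, new interval: [-1.625000, -0.852500]
Iteration 3:
  c_3 = (-1.625000 + (-0.852500))/2 = -1.238750
  f(c_3) = f(-1.238750) = 0.564635
  f(a) × f(c) < 0, new interval: [-1.625000, -1.238750]
Iteration 4:
  c_4 = (-1.625000 + (-1.238750))/2 = -1.431875
  f(c_4) = f(-1.431875) = -0.985991
  f(a) × f(c) ≥ 0, new interval: [-1.431875, -1.238750]

After 4 iteration(s), the approximation is c_4 = -1.431875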